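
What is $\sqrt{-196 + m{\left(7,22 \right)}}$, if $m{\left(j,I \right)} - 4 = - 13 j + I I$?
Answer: $\sqrt{201} \approx 14.177$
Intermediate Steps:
$m{\left(j,I \right)} = 4 + I^{2} - 13 j$ ($m{\left(j,I \right)} = 4 + \left(- 13 j + I I\right) = 4 + \left(- 13 j + I^{2}\right) = 4 + \left(I^{2} - 13 j\right) = 4 + I^{2} - 13 j$)
$\sqrt{-196 + m{\left(7,22 \right)}} = \sqrt{-196 + \left(4 + 22^{2} - 91\right)} = \sqrt{-196 + \left(4 + 484 - 91\right)} = \sqrt{-196 + 397} = \sqrt{201}$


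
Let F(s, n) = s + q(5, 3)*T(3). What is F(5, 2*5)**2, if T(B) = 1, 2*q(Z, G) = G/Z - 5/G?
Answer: 4489/225 ≈ 19.951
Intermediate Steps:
q(Z, G) = -5/(2*G) + G/(2*Z) (q(Z, G) = (G/Z - 5/G)/2 = (-5/G + G/Z)/2 = -5/(2*G) + G/(2*Z))
F(s, n) = -8/15 + s (F(s, n) = s + (-5/2/3 + (1/2)*3/5)*1 = s + (-5/2*1/3 + (1/2)*3*(1/5))*1 = s + (-5/6 + 3/10)*1 = s - 8/15*1 = s - 8/15 = -8/15 + s)
F(5, 2*5)**2 = (-8/15 + 5)**2 = (67/15)**2 = 4489/225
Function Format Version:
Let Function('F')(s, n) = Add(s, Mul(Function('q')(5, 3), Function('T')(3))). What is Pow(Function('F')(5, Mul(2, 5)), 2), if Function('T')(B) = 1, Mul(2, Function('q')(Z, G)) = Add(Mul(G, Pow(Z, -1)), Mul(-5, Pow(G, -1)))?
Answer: Rational(4489, 225) ≈ 19.951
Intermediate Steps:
Function('q')(Z, G) = Add(Mul(Rational(-5, 2), Pow(G, -1)), Mul(Rational(1, 2), G, Pow(Z, -1))) (Function('q')(Z, G) = Mul(Rational(1, 2), Add(Mul(G, Pow(Z, -1)), Mul(-5, Pow(G, -1)))) = Mul(Rational(1, 2), Add(Mul(-5, Pow(G, -1)), Mul(G, Pow(Z, -1)))) = Add(Mul(Rational(-5, 2), Pow(G, -1)), Mul(Rational(1, 2), G, Pow(Z, -1))))
Function('F')(s, n) = Add(Rational(-8, 15), s) (Function('F')(s, n) = Add(s, Mul(Add(Mul(Rational(-5, 2), Pow(3, -1)), Mul(Rational(1, 2), 3, Pow(5, -1))), 1)) = Add(s, Mul(Add(Mul(Rational(-5, 2), Rational(1, 3)), Mul(Rational(1, 2), 3, Rational(1, 5))), 1)) = Add(s, Mul(Add(Rational(-5, 6), Rational(3, 10)), 1)) = Add(s, Mul(Rational(-8, 15), 1)) = Add(s, Rational(-8, 15)) = Add(Rational(-8, 15), s))
Pow(Function('F')(5, Mul(2, 5)), 2) = Pow(Add(Rational(-8, 15), 5), 2) = Pow(Rational(67, 15), 2) = Rational(4489, 225)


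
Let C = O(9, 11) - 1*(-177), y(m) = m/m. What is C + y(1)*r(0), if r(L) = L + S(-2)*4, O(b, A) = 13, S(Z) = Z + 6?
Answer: 206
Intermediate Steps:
S(Z) = 6 + Z
y(m) = 1
C = 190 (C = 13 - 1*(-177) = 13 + 177 = 190)
r(L) = 16 + L (r(L) = L + (6 - 2)*4 = L + 4*4 = L + 16 = 16 + L)
C + y(1)*r(0) = 190 + 1*(16 + 0) = 190 + 1*16 = 190 + 16 = 206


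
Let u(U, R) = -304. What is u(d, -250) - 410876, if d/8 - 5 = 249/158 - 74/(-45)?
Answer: -411180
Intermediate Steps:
d = 233788/3555 (d = 40 + 8*(249/158 - 74/(-45)) = 40 + 8*(249*(1/158) - 74*(-1/45)) = 40 + 8*(249/158 + 74/45) = 40 + 8*(22897/7110) = 40 + 91588/3555 = 233788/3555 ≈ 65.763)
u(d, -250) - 410876 = -304 - 410876 = -411180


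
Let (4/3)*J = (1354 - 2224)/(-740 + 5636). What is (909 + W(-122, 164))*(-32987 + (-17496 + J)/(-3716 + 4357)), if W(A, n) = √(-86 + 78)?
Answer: -20929210041501/697408 - 23024433489*I*√2/348704 ≈ -3.001e+7 - 93379.0*I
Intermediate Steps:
J = -145/1088 (J = 3*((1354 - 2224)/(-740 + 5636))/4 = 3*(-870/4896)/4 = 3*(-870*1/4896)/4 = (¾)*(-145/816) = -145/1088 ≈ -0.13327)
W(A, n) = 2*I*√2 (W(A, n) = √(-8) = 2*I*√2)
(909 + W(-122, 164))*(-32987 + (-17496 + J)/(-3716 + 4357)) = (909 + 2*I*√2)*(-32987 + (-17496 - 145/1088)/(-3716 + 4357)) = (909 + 2*I*√2)*(-32987 - 19035793/1088/641) = (909 + 2*I*√2)*(-32987 - 19035793/1088*1/641) = (909 + 2*I*√2)*(-32987 - 19035793/697408) = (909 + 2*I*√2)*(-23024433489/697408) = -20929210041501/697408 - 23024433489*I*√2/348704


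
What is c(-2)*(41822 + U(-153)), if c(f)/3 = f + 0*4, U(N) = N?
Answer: -250014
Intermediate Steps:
c(f) = 3*f (c(f) = 3*(f + 0*4) = 3*(f + 0) = 3*f)
c(-2)*(41822 + U(-153)) = (3*(-2))*(41822 - 153) = -6*41669 = -250014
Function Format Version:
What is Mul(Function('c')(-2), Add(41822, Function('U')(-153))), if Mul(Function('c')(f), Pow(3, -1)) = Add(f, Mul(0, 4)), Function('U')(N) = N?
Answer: -250014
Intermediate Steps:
Function('c')(f) = Mul(3, f) (Function('c')(f) = Mul(3, Add(f, Mul(0, 4))) = Mul(3, Add(f, 0)) = Mul(3, f))
Mul(Function('c')(-2), Add(41822, Function('U')(-153))) = Mul(Mul(3, -2), Add(41822, -153)) = Mul(-6, 41669) = -250014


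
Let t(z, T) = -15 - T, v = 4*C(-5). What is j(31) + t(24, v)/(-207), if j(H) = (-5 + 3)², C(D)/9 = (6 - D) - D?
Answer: 473/69 ≈ 6.8551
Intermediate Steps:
C(D) = 54 - 18*D (C(D) = 9*((6 - D) - D) = 9*(6 - 2*D) = 54 - 18*D)
j(H) = 4 (j(H) = (-2)² = 4)
v = 576 (v = 4*(54 - 18*(-5)) = 4*(54 + 90) = 4*144 = 576)
j(31) + t(24, v)/(-207) = 4 + (-15 - 1*576)/(-207) = 4 + (-15 - 576)*(-1/207) = 4 - 591*(-1/207) = 4 + 197/69 = 473/69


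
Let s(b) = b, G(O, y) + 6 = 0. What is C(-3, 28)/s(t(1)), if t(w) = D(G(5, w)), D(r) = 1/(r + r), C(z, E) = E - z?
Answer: -372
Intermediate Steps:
G(O, y) = -6 (G(O, y) = -6 + 0 = -6)
D(r) = 1/(2*r)
t(w) = -1/12 (t(w) = (½)/(-6) = (½)*(-⅙) = -1/12)
C(-3, 28)/s(t(1)) = (28 - 1*(-3))/(-1/12) = (28 + 3)*(-12) = 31*(-12) = -372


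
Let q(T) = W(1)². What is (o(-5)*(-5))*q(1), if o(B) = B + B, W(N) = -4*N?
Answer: 800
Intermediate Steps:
q(T) = 16 (q(T) = (-4*1)² = (-4)² = 16)
o(B) = 2*B
(o(-5)*(-5))*q(1) = ((2*(-5))*(-5))*16 = -10*(-5)*16 = 50*16 = 800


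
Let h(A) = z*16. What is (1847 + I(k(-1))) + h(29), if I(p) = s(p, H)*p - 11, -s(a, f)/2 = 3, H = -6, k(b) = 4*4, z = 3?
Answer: 1788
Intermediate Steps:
k(b) = 16
h(A) = 48 (h(A) = 3*16 = 48)
s(a, f) = -6 (s(a, f) = -2*3 = -6)
I(p) = -11 - 6*p (I(p) = -6*p - 11 = -11 - 6*p)
(1847 + I(k(-1))) + h(29) = (1847 + (-11 - 6*16)) + 48 = (1847 + (-11 - 96)) + 48 = (1847 - 107) + 48 = 1740 + 48 = 1788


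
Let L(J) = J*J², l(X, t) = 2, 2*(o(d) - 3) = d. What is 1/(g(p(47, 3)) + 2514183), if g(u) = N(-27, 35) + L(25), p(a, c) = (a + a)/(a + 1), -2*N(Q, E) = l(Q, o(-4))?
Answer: 1/2529807 ≈ 3.9529e-7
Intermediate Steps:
o(d) = 3 + d/2
L(J) = J³
N(Q, E) = -1 (N(Q, E) = -½*2 = -1)
p(a, c) = 2*a/(1 + a) (p(a, c) = (2*a)/(1 + a) = 2*a/(1 + a))
g(u) = 15624 (g(u) = -1 + 25³ = -1 + 15625 = 15624)
1/(g(p(47, 3)) + 2514183) = 1/(15624 + 2514183) = 1/2529807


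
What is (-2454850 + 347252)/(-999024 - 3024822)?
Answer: 1053799/2011923 ≈ 0.52378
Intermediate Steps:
(-2454850 + 347252)/(-999024 - 3024822) = -2107598/(-4023846) = -2107598*(-1/4023846) = 1053799/2011923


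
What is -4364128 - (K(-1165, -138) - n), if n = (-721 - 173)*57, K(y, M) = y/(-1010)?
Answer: -891847605/202 ≈ -4.4151e+6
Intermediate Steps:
K(y, M) = -y/1010 (K(y, M) = y*(-1/1010) = -y/1010)
n = -50958 (n = -894*57 = -50958)
-4364128 - (K(-1165, -138) - n) = -4364128 - (-1/1010*(-1165) - 1*(-50958)) = -4364128 - (233/202 + 50958) = -4364128 - 1*10293749/202 = -4364128 - 10293749/202 = -891847605/202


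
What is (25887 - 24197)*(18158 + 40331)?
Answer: 98846410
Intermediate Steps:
(25887 - 24197)*(18158 + 40331) = 1690*58489 = 98846410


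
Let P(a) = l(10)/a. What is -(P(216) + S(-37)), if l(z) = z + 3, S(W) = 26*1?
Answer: -5629/216 ≈ -26.060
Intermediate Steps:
S(W) = 26
l(z) = 3 + z
P(a) = 13/a (P(a) = (3 + 10)/a = 13/a)
-(P(216) + S(-37)) = -(13/216 + 26) = -1*5629/216 = -5629/216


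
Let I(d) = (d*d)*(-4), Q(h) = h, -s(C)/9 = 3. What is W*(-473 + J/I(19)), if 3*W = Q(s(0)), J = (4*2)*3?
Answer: 1536831/361 ≈ 4257.1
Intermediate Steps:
s(C) = -27 (s(C) = -9*3 = -27)
J = 24 (J = 8*3 = 24)
W = -9 (W = (⅓)*(-27) = -9)
I(d) = -4*d² (I(d) = d²*(-4) = -4*d²)
W*(-473 + J/I(19)) = -9*(-473 + 24/((-4*19²))) = -9*(-473 + 24/((-4*361))) = -9*(-473 + 24/(-1444)) = -9*(-473 + 24*(-1/1444)) = -9*(-473 - 6/361) = -9*(-170759/361) = 1536831/361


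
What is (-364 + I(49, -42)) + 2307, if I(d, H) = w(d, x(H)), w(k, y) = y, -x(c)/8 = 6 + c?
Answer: 2231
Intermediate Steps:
x(c) = -48 - 8*c (x(c) = -8*(6 + c) = -48 - 8*c)
I(d, H) = -48 - 8*H
(-364 + I(49, -42)) + 2307 = (-364 + (-48 - 8*(-42))) + 2307 = (-364 + (-48 + 336)) + 2307 = (-364 + 288) + 2307 = -76 + 2307 = 2231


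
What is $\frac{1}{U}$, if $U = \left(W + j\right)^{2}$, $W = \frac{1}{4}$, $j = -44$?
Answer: $\frac{16}{30625} \approx 0.00052245$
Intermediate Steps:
$W = \frac{1}{4} \approx 0.25$
$U = \frac{30625}{16}$ ($U = \left(\frac{1}{4} - 44\right)^{2} = \left(- \frac{175}{4}\right)^{2} = \frac{30625}{16} \approx 1914.1$)
$\frac{1}{U} = \frac{1}{\frac{30625}{16}} = \frac{16}{30625}$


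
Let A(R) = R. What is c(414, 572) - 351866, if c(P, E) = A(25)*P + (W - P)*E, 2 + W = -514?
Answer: -873476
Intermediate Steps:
W = -516 (W = -2 - 514 = -516)
c(P, E) = 25*P + E*(-516 - P) (c(P, E) = 25*P + (-516 - P)*E = 25*P + E*(-516 - P))
c(414, 572) - 351866 = (-516*572 + 25*414 - 1*572*414) - 351866 = (-295152 + 10350 - 236808) - 351866 = -521610 - 351866 = -873476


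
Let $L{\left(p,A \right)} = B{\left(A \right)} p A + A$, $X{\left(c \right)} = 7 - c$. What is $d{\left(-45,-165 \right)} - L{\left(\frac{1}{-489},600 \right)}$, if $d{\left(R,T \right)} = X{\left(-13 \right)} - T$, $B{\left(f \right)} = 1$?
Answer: $- \frac{67445}{163} \approx -413.77$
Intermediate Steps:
$d{\left(R,T \right)} = 20 - T$ ($d{\left(R,T \right)} = \left(7 - -13\right) - T = \left(7 + 13\right) - T = 20 - T$)
$L{\left(p,A \right)} = A + A p$ ($L{\left(p,A \right)} = 1 p A + A = p A + A = A p + A = A + A p$)
$d{\left(-45,-165 \right)} - L{\left(\frac{1}{-489},600 \right)} = \left(20 - -165\right) - 600 \left(1 + \frac{1}{-489}\right) = \left(20 + 165\right) - 600 \left(1 - \frac{1}{489}\right) = 185 - 600 \cdot \frac{488}{489} = 185 - \frac{97600}{163} = - \frac{67445}{163}$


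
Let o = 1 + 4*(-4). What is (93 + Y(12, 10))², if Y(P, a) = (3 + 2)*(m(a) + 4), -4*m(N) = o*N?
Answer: 361201/4 ≈ 90300.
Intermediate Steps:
o = -15 (o = 1 - 16 = -15)
m(N) = 15*N/4 (m(N) = -(-15)*N/4 = 15*N/4)
Y(P, a) = 20 + 75*a/4 (Y(P, a) = (3 + 2)*(15*a/4 + 4) = 5*(4 + 15*a/4) = 20 + 75*a/4)
(93 + Y(12, 10))² = (93 + (20 + (75/4)*10))² = (93 + (20 + 375/2))² = (93 + 415/2)² = (601/2)² = 361201/4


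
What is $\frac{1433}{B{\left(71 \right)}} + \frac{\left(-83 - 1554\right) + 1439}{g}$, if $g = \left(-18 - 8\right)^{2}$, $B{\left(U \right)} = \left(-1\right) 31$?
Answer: $- \frac{487423}{10478} \approx -46.519$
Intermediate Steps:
$B{\left(U \right)} = -31$
$g = 676$ ($g = \left(-26\right)^{2} = 676$)
$\frac{1433}{B{\left(71 \right)}} + \frac{\left(-83 - 1554\right) + 1439}{g} = \frac{1433}{-31} + \frac{\left(-83 - 1554\right) + 1439}{676} = 1433 \left(- \frac{1}{31}\right) + \left(-1637 + 1439\right) \frac{1}{676} = - \frac{1433}{31} - \frac{99}{338} = - \frac{487423}{10478}$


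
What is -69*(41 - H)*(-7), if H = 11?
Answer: 14490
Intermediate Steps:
-69*(41 - H)*(-7) = -69*(41 - 1*11)*(-7) = -69*(41 - 11)*(-7) = -69*30*(-7) = -2070*(-7) = 14490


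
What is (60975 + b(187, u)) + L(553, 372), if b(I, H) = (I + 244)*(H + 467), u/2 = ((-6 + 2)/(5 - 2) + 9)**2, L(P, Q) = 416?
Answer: 2820010/9 ≈ 3.1333e+5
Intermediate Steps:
u = 1058/9 (u = 2*((-6 + 2)/(5 - 2) + 9)**2 = 2*(-4/3 + 9)**2 = 2*(23/3)**2 = 2*(529/9) = 1058/9 ≈ 117.56)
b(I, H) = (244 + I)*(467 + H)
(60975 + b(187, u)) + L(553, 372) = (60975 + (113948 + 244*(1058/9) + 467*187 + (1058/9)*187)) + 416 = (60975 + (113948 + 258152/9 + 87329 + 197846/9)) + 416 = (60975 + 2267491/9) + 416 = 2816266/9 + 416 = 2820010/9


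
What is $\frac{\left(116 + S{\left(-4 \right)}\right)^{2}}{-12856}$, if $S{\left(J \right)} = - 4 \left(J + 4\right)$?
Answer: $- \frac{1682}{1607} \approx -1.0467$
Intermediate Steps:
$S{\left(J \right)} = -16 - 4 J$ ($S{\left(J \right)} = - 4 \left(4 + J\right) = -16 - 4 J$)
$\frac{\left(116 + S{\left(-4 \right)}\right)^{2}}{-12856} = \frac{\left(116 - 0\right)^{2}}{-12856} = \left(116 + \left(-16 + 16\right)\right)^{2} \left(- \frac{1}{12856}\right) = \left(116 + 0\right)^{2} \left(- \frac{1}{12856}\right) = 116^{2} \left(- \frac{1}{12856}\right) = 13456 \left(- \frac{1}{12856}\right) = - \frac{1682}{1607}$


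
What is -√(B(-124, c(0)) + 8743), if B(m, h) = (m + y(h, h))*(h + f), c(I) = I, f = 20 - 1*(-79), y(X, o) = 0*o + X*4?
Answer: -I*√3533 ≈ -59.439*I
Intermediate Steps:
y(X, o) = 4*X (y(X, o) = 0 + 4*X = 4*X)
f = 99 (f = 20 + 79 = 99)
B(m, h) = (99 + h)*(m + 4*h) (B(m, h) = (m + 4*h)*(h + 99) = (m + 4*h)*(99 + h) = (99 + h)*(m + 4*h))
-√(B(-124, c(0)) + 8743) = -√((4*0² + 99*(-124) + 396*0 + 0*(-124)) + 8743) = -√((4*0 - 12276 + 0 + 0) + 8743) = -√((0 - 12276 + 0 + 0) + 8743) = -√(-12276 + 8743) = -√(-3533) = -I*√3533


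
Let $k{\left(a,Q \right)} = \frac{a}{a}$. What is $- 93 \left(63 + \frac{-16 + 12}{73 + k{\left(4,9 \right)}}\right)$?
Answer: $- \frac{216597}{37} \approx -5854.0$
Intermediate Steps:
$k{\left(a,Q \right)} = 1$
$- 93 \left(63 + \frac{-16 + 12}{73 + k{\left(4,9 \right)}}\right) = - 93 \left(63 + \frac{-16 + 12}{73 + 1}\right) = - 93 \left(63 - \frac{4}{74}\right) = - 93 \left(63 - \frac{2}{37}\right) = \left(-93\right) \frac{2329}{37} = - \frac{216597}{37}$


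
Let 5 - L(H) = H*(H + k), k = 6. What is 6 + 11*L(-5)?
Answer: 116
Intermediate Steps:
L(H) = 5 - H*(6 + H) (L(H) = 5 - H*(H + 6) = 5 - H*(6 + H))
6 + 11*L(-5) = 6 + 11*(5 - 1*(-5)² - 6*(-5)) = 6 + 11*(5 - 1*25 + 30) = 6 + 11*(5 - 25 + 30) = 6 + 11*10 = 6 + 110 = 116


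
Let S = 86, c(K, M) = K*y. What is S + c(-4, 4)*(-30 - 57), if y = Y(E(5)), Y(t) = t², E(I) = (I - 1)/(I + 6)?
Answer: 15974/121 ≈ 132.02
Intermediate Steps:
E(I) = (-1 + I)/(6 + I)
y = 16/121 (y = ((-1 + 5)/(6 + 5))² = (4/11)² = 16/121 ≈ 0.13223)
c(K, M) = 16*K/121 (c(K, M) = K*(16/121) = 16*K/121)
S + c(-4, 4)*(-30 - 57) = 86 + ((16/121)*(-4))*(-30 - 57) = 86 - 64/121*(-87) = 86 + 5568/121 = 15974/121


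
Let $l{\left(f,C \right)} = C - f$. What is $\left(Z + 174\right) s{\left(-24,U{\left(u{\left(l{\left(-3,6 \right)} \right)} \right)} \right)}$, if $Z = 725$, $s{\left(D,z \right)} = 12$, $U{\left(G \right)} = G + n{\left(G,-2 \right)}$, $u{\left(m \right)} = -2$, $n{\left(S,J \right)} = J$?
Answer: $10788$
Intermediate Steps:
$U{\left(G \right)} = -2 + G$ ($U{\left(G \right)} = G - 2 = -2 + G$)
$\left(Z + 174\right) s{\left(-24,U{\left(u{\left(l{\left(-3,6 \right)} \right)} \right)} \right)} = \left(725 + 174\right) 12 = 899 \cdot 12 = 10788$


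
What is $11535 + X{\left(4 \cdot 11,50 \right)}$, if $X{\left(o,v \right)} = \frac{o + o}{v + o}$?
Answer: $\frac{542189}{47} \approx 11536.0$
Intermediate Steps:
$X{\left(o,v \right)} = \frac{2 o}{o + v}$
$11535 + X{\left(4 \cdot 11,50 \right)} = 11535 + \frac{2 \cdot 4 \cdot 11}{4 \cdot 11 + 50} = 11535 + 2 \cdot 44 \frac{1}{44 + 50} = 11535 + 2 \cdot 44 \cdot \frac{1}{94} = 11535 + \frac{44}{47} = \frac{542189}{47}$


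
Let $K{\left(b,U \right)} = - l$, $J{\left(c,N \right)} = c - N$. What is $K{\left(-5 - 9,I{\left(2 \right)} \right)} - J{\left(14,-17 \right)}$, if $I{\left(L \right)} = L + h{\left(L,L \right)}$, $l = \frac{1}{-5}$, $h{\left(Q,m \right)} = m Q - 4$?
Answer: $- \frac{154}{5} \approx -30.8$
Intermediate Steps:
$h{\left(Q,m \right)} = -4 + Q m$ ($h{\left(Q,m \right)} = Q m - 4 = -4 + Q m$)
$l = - \frac{1}{5} \approx -0.2$
$I{\left(L \right)} = -4 + L + L^{2}$ ($I{\left(L \right)} = L + \left(-4 + L L\right) = L + \left(-4 + L^{2}\right) = -4 + L + L^{2}$)
$K{\left(b,U \right)} = \frac{1}{5}$ ($K{\left(b,U \right)} = \left(-1\right) \left(- \frac{1}{5}\right) = \frac{1}{5}$)
$K{\left(-5 - 9,I{\left(2 \right)} \right)} - J{\left(14,-17 \right)} = \frac{1}{5} - \left(14 - -17\right) = \frac{1}{5} - \left(14 + 17\right) = \frac{1}{5} - 31 = - \frac{154}{5}$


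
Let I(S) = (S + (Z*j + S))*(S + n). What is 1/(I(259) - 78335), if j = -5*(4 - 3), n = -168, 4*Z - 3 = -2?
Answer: -4/125243 ≈ -3.1938e-5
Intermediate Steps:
Z = 1/4 (Z = 3/4 + (1/4)*(-2) = 3/4 - 1/2 = 1/4 ≈ 0.25000)
j = -5 (j = -5*1 = -5)
I(S) = (-168 + S)*(-5/4 + 2*S) (I(S) = (S + ((1/4)*(-5) + S))*(S - 168) = (S + (-5/4 + S))*(-168 + S) = (-5/4 + 2*S)*(-168 + S) = (-168 + S)*(-5/4 + 2*S))
1/(I(259) - 78335) = 1/((210 + 2*259**2 - 1349/4*259) - 78335) = 1/((210 + 2*67081 - 349391/4) - 78335) = 1/((210 + 134162 - 349391/4) - 78335) = 1/(188097/4 - 78335) = 1/(-125243/4) = -4/125243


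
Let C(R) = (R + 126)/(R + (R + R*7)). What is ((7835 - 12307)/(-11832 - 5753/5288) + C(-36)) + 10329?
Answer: 11633878707221/1126320642 ≈ 10329.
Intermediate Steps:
C(R) = (126 + R)/(9*R) (C(R) = (126 + R)/(R + (R + 7*R)) = (126 + R)/(R + 8*R) = (126 + R)/((9*R)) = (126 + R)*(1/(9*R)) = (126 + R)/(9*R))
((7835 - 12307)/(-11832 - 5753/5288) + C(-36)) + 10329 = ((7835 - 12307)/(-11832 - 5753/5288) + (⅑)*(126 - 36)/(-36)) + 10329 = (-4472/(-11832 - 5753*1/5288) + (⅑)*(-1/36)*90) + 10329 = (-4472/(-11832 - 5753/5288) - 5/18) + 10329 = (-4472/(-62573369/5288) - 5/18) + 10329 = (-4472*(-5288/62573369) - 5/18) + 10329 = (23647936/62573369 - 5/18) + 10329 = 112796003/1126320642 + 10329 = 11633878707221/1126320642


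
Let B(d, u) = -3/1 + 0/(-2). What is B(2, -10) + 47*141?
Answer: 6624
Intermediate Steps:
B(d, u) = -3 (B(d, u) = -3*1 + 0*(-½) = -3 + 0 = -3)
B(2, -10) + 47*141 = -3 + 47*141 = -3 + 6627 = 6624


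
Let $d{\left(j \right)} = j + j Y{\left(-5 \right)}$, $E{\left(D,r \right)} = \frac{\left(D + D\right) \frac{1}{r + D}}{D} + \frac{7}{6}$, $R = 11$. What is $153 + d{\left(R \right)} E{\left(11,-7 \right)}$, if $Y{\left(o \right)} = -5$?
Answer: $\frac{239}{3} \approx 79.667$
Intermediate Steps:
$E{\left(D,r \right)} = \frac{7}{6} + \frac{2}{D + r}$ ($E{\left(D,r \right)} = \frac{2 D \frac{1}{D + r}}{D} + 7 \cdot \frac{1}{6} = \frac{2 D \frac{1}{D + r}}{D} + \frac{7}{6} = \frac{2}{D + r} + \frac{7}{6} = \frac{7}{6} + \frac{2}{D + r}$)
$d{\left(j \right)} = - 4 j$ ($d{\left(j \right)} = j + j \left(-5\right) = j - 5 j = - 4 j$)
$153 + d{\left(R \right)} E{\left(11,-7 \right)} = 153 + \left(-4\right) 11 \frac{12 + 7 \cdot 11 + 7 \left(-7\right)}{6 \left(11 - 7\right)} = 153 - 44 \frac{12 + 77 - 49}{6 \cdot 4} = 153 - 44 \cdot \frac{1}{6} \cdot \frac{1}{4} \cdot 40 = 153 - \frac{220}{3} = \frac{239}{3}$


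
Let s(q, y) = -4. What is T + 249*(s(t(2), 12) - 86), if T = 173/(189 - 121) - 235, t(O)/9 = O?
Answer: -1539687/68 ≈ -22642.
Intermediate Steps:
t(O) = 9*O
T = -15807/68 (T = 173/68 - 235 = -15807/68 ≈ -232.46)
T + 249*(s(t(2), 12) - 86) = -15807/68 + 249*(-4 - 86) = -15807/68 + 249*(-90) = -15807/68 - 22410 = -1539687/68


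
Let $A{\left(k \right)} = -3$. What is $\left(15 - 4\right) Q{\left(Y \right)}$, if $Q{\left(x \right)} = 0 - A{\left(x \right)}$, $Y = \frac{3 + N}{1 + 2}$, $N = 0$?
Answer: $33$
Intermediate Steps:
$Y = 1$ ($Y = \frac{3 + 0}{1 + 2} = \frac{3}{3} = 3 \cdot \frac{1}{3} = 1$)
$Q{\left(x \right)} = 3$ ($Q{\left(x \right)} = 0 - -3 = 0 + 3 = 3$)
$\left(15 - 4\right) Q{\left(Y \right)} = \left(15 - 4\right) 3 = 11 \cdot 3 = 33$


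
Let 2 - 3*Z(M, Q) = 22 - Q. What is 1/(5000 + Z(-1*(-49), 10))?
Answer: 3/14990 ≈ 0.00020013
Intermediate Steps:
Z(M, Q) = -20/3 + Q/3 (Z(M, Q) = 2/3 - (22 - Q)/3 = 2/3 + (-22/3 + Q/3) = -20/3 + Q/3)
1/(5000 + Z(-1*(-49), 10)) = 1/(5000 + (-20/3 + (1/3)*10)) = 1/(5000 + (-20/3 + 10/3)) = 1/(5000 - 10/3) = 1/(14990/3) = 3/14990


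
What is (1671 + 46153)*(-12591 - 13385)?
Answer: -1242276224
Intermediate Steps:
(1671 + 46153)*(-12591 - 13385) = 47824*(-25976) = -1242276224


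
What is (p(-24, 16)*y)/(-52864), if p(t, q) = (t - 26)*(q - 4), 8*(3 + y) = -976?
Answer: -9375/6608 ≈ -1.4187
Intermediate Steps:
y = -125 (y = -3 + (⅛)*(-976) = -3 - 122 = -125)
p(t, q) = (-26 + t)*(-4 + q)
(p(-24, 16)*y)/(-52864) = ((104 - 26*16 - 4*(-24) + 16*(-24))*(-125))/(-52864) = ((104 - 416 + 96 - 384)*(-125))*(-1/52864) = -600*(-125)*(-1/52864) = 75000*(-1/52864) = -9375/6608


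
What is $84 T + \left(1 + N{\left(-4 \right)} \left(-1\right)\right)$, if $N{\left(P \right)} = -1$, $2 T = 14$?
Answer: $590$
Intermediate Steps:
$T = 7$ ($T = \frac{1}{2} \cdot 14 = 7$)
$84 T + \left(1 + N{\left(-4 \right)} \left(-1\right)\right) = 84 \cdot 7 + \left(1 - -1\right) = 588 + \left(1 + 1\right) = 588 + 2 = 590$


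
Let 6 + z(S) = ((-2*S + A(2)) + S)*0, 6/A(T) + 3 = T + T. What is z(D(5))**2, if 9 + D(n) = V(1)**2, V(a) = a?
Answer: 36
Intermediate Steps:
D(n) = -8 (D(n) = -9 + 1**2 = -9 + 1 = -8)
A(T) = 6/(-3 + 2*T) (A(T) = 6/(-3 + (T + T)) = 6/(-3 + 2*T))
z(S) = -6 (z(S) = -6 + ((-2*S + 6/(-3 + 2*2)) + S)*0 = -6 + ((-2*S + 6/(-3 + 4)) + S)*0 = -6 + ((-2*S + 6/1) + S)*0 = -6 + ((-2*S + 6*1) + S)*0 = -6 + ((-2*S + 6) + S)*0 = -6 + ((6 - 2*S) + S)*0 = -6 + (6 - S)*0 = -6 + 0 = -6)
z(D(5))**2 = (-6)**2 = 36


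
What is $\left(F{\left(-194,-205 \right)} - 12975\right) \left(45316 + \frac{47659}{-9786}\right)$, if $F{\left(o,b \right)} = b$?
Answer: $- \frac{2922102985030}{4893} \approx -5.972 \cdot 10^{8}$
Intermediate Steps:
$\left(F{\left(-194,-205 \right)} - 12975\right) \left(45316 + \frac{47659}{-9786}\right) = \left(-205 - 12975\right) \left(45316 + \frac{47659}{-9786}\right) = - 13180 \left(45316 + 47659 \left(- \frac{1}{9786}\right)\right) = - 13180 \left(45316 - \frac{47659}{9786}\right) = \left(-13180\right) \frac{443414717}{9786} = - \frac{2922102985030}{4893}$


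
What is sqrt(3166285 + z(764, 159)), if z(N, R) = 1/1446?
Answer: sqrt(6620435968506)/1446 ≈ 1779.4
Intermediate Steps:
z(N, R) = 1/1446
sqrt(3166285 + z(764, 159)) = sqrt(3166285 + 1/1446) = sqrt(4578448111/1446) = sqrt(6620435968506)/1446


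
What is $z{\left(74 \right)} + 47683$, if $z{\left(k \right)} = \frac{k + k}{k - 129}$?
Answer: $\frac{2622417}{55} \approx 47680.0$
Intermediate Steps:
$z{\left(k \right)} = \frac{2 k}{-129 + k}$
$z{\left(74 \right)} + 47683 = 2 \cdot 74 \frac{1}{-129 + 74} + 47683 = 2 \cdot 74 \frac{1}{-55} + 47683 = 2 \cdot 74 \left(- \frac{1}{55}\right) + 47683 = - \frac{148}{55} + 47683 = \frac{2622417}{55}$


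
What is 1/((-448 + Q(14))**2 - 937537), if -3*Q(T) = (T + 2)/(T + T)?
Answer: -441/324868073 ≈ -1.3575e-6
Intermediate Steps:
Q(T) = -(2 + T)/(6*T) (Q(T) = -(T + 2)/(3*(T + T)) = -(2 + T)/(3*(2*T)) = -(2 + T)*1/(2*T)/3 = -(2 + T)/(6*T))
1/((-448 + Q(14))**2 - 937537) = 1/((-448 + (1/6)*(-2 - 1*14)/14)**2 - 937537) = 1/((-448 + (1/6)*(1/14)*(-2 - 14))**2 - 937537) = 1/((-448 + (1/6)*(1/14)*(-16))**2 - 937537) = 1/((-448 - 4/21)**2 - 937537) = 1/((-9412/21)**2 - 937537) = 1/(88585744/441 - 937537) = 1/(-324868073/441) = -441/324868073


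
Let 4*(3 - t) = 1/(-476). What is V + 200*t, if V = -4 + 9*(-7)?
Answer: 126879/238 ≈ 533.11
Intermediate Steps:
V = -67 (V = -4 - 63 = -67)
t = 5713/1904 (t = 3 - 1/4/(-476) = 3 - 1/4*(-1/476) = 3 + 1/1904 = 5713/1904 ≈ 3.0005)
V + 200*t = -67 + 200*(5713/1904) = -67 + 142825/238 = 126879/238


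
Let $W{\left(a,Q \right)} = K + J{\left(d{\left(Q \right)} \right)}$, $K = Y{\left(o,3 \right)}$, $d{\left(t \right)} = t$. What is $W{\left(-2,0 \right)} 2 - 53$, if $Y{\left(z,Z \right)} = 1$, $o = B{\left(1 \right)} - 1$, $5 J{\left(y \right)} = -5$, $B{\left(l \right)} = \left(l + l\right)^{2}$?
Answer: $-53$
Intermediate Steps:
$B{\left(l \right)} = 4 l^{2}$ ($B{\left(l \right)} = \left(2 l\right)^{2} = 4 l^{2}$)
$J{\left(y \right)} = -1$ ($J{\left(y \right)} = \frac{1}{5} \left(-5\right) = -1$)
$o = 3$ ($o = 4 \cdot 1^{2} - 1 = 4 \cdot 1 - 1 = 4 - 1 = 3$)
$K = 1$
$W{\left(a,Q \right)} = 0$ ($W{\left(a,Q \right)} = 1 - 1 = 0$)
$W{\left(-2,0 \right)} 2 - 53 = 0 \cdot 2 - 53 = 0 - 53 = -53$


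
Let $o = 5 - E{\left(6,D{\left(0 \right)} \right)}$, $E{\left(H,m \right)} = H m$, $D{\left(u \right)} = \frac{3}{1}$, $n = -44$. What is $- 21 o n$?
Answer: $-12012$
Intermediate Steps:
$D{\left(u \right)} = 3$ ($D{\left(u \right)} = 3 \cdot 1 = 3$)
$o = -13$ ($o = 5 - 6 \cdot 3 = 5 - 18 = -13$)
$- 21 o n = \left(-21\right) \left(-13\right) \left(-44\right) = 273 \left(-44\right) = -12012$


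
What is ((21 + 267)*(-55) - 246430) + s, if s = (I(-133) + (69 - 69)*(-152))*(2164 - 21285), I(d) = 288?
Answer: -5769118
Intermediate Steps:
s = -5506848 (s = (288 + (69 - 69)*(-152))*(2164 - 21285) = (288 + 0*(-152))*(-19121) = (288 + 0)*(-19121) = 288*(-19121) = -5506848)
((21 + 267)*(-55) - 246430) + s = ((21 + 267)*(-55) - 246430) - 5506848 = (288*(-55) - 246430) - 5506848 = (-15840 - 246430) - 5506848 = -262270 - 5506848 = -5769118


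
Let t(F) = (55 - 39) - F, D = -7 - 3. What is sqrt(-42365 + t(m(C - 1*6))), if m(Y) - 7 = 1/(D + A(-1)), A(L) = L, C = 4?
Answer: I*sqrt(5125065)/11 ≈ 205.81*I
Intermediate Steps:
D = -10
m(Y) = 76/11 (m(Y) = 7 + 1/(-10 - 1) = 7 + 1/(-11) = 7 - 1/11 = 76/11)
t(F) = 16 - F
sqrt(-42365 + t(m(C - 1*6))) = sqrt(-42365 + (16 - 1*76/11)) = sqrt(-42365 + (16 - 76/11)) = sqrt(-42365 + 100/11) = sqrt(-465915/11) = I*sqrt(5125065)/11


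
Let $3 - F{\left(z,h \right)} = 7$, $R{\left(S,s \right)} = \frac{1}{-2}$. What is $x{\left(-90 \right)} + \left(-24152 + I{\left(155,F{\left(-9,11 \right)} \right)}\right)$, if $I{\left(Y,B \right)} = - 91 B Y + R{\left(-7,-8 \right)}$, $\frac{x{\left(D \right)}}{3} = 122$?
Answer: $\frac{65267}{2} \approx 32634.0$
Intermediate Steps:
$x{\left(D \right)} = 366$ ($x{\left(D \right)} = 3 \cdot 122 = 366$)
$R{\left(S,s \right)} = - \frac{1}{2}$
$F{\left(z,h \right)} = -4$ ($F{\left(z,h \right)} = 3 - 7 = -4$)
$I{\left(Y,B \right)} = - \frac{1}{2} - 91 B Y$ ($I{\left(Y,B \right)} = - 91 B Y - \frac{1}{2} = - \frac{1}{2} - 91 B Y$)
$x{\left(-90 \right)} + \left(-24152 + I{\left(155,F{\left(-9,11 \right)} \right)}\right) = 366 - \left(\frac{48305}{2} - 56420\right) = 366 + \left(-24152 + \left(- \frac{1}{2} + 56420\right)\right) = 366 + \left(-24152 + \frac{112839}{2}\right) = 366 + \frac{64535}{2} = \frac{65267}{2}$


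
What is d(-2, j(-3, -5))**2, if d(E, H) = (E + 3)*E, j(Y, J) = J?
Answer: 4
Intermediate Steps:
d(E, H) = E*(3 + E) (d(E, H) = (3 + E)*E = E*(3 + E))
d(-2, j(-3, -5))**2 = (-2*(3 - 2))**2 = (-2*1)**2 = (-2)**2 = 4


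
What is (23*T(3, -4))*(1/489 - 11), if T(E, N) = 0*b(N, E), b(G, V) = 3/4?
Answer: 0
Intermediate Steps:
b(G, V) = 3/4 (b(G, V) = 3*(1/4) = 3/4)
T(E, N) = 0 (T(E, N) = 0*(3/4) = 0)
(23*T(3, -4))*(1/489 - 11) = (23*0)*(1/489 - 11) = 0*(1/489 - 11) = 0*(-5378/489) = 0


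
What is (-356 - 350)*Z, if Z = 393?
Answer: -277458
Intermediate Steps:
(-356 - 350)*Z = (-356 - 350)*393 = -706*393 = -277458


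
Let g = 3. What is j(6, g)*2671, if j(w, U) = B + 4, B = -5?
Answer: -2671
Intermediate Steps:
j(w, U) = -1 (j(w, U) = -5 + 4 = -1)
j(6, g)*2671 = -1*2671 = -2671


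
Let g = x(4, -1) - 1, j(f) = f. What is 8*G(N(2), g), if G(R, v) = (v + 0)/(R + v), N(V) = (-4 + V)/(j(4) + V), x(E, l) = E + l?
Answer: 48/5 ≈ 9.6000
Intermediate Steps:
g = 2 (g = (4 - 1) - 1 = 3 - 1 = 2)
N(V) = (-4 + V)/(4 + V)
G(R, v) = v/(R + v)
8*G(N(2), g) = 8*(2/((-4 + 2)/(4 + 2) + 2)) = 8*(2/(-2/6 + 2)) = 8*(2/((⅙)*(-2) + 2)) = 8*(2/(-⅓ + 2)) = 8*(2/(5/3)) = 8*(2*(⅗)) = 8*(6/5) = 48/5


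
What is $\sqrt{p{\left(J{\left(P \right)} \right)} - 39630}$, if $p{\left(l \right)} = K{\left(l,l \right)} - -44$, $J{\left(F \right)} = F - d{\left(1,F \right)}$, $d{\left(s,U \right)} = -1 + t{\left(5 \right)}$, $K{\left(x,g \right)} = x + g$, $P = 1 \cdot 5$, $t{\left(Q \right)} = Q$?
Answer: $4 i \sqrt{2474} \approx 198.96 i$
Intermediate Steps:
$P = 5$
$K{\left(x,g \right)} = g + x$
$d{\left(s,U \right)} = 4$ ($d{\left(s,U \right)} = -1 + 5 = 4$)
$J{\left(F \right)} = -4 + F$ ($J{\left(F \right)} = F - 4 = -4 + F$)
$p{\left(l \right)} = 44 + 2 l$ ($p{\left(l \right)} = \left(l + l\right) - -44 = 2 l + 44 = 44 + 2 l$)
$\sqrt{p{\left(J{\left(P \right)} \right)} - 39630} = \sqrt{\left(44 + 2 \left(-4 + 5\right)\right) - 39630} = \sqrt{\left(44 + 2 \cdot 1\right) - 39630} = \sqrt{\left(44 + 2\right) - 39630} = \sqrt{46 - 39630} = \sqrt{-39584} = 4 i \sqrt{2474}$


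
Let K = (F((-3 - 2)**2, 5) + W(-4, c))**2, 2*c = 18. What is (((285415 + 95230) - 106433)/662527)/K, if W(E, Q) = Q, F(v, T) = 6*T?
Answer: 30468/111967063 ≈ 0.00027212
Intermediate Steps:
c = 9 (c = (1/2)*18 = 9)
K = 1521 (K = (6*5 + 9)**2 = (30 + 9)**2 = 39**2 = 1521)
(((285415 + 95230) - 106433)/662527)/K = (((285415 + 95230) - 106433)/662527)/1521 = ((380645 - 106433)*(1/662527))*(1/1521) = (274212*(1/662527))*(1/1521) = (274212/662527)*(1/1521) = 30468/111967063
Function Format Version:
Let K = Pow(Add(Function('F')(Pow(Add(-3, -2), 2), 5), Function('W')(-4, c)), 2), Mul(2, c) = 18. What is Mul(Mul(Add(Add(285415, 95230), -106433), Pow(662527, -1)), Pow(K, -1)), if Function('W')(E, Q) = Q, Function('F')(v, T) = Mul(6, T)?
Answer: Rational(30468, 111967063) ≈ 0.00027212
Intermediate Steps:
c = 9 (c = Mul(Rational(1, 2), 18) = 9)
K = 1521 (K = Pow(Add(Mul(6, 5), 9), 2) = Pow(Add(30, 9), 2) = Pow(39, 2) = 1521)
Mul(Mul(Add(Add(285415, 95230), -106433), Pow(662527, -1)), Pow(K, -1)) = Mul(Mul(Add(Add(285415, 95230), -106433), Pow(662527, -1)), Pow(1521, -1)) = Mul(Mul(Add(380645, -106433), Rational(1, 662527)), Rational(1, 1521)) = Mul(Mul(274212, Rational(1, 662527)), Rational(1, 1521)) = Mul(Rational(274212, 662527), Rational(1, 1521)) = Rational(30468, 111967063)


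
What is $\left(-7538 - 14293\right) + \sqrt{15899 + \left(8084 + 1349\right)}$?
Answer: $-21831 + 2 \sqrt{6333} \approx -21672.0$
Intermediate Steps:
$\left(-7538 - 14293\right) + \sqrt{15899 + \left(8084 + 1349\right)} = \left(-7538 - 14293\right) + \sqrt{15899 + 9433} = -21831 + \sqrt{25332} = -21831 + 2 \sqrt{6333}$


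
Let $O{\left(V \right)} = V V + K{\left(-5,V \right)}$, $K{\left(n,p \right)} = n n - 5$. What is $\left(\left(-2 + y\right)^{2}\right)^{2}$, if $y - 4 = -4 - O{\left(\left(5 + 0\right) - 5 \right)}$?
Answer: $234256$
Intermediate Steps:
$K{\left(n,p \right)} = -5 + n^{2}$ ($K{\left(n,p \right)} = n^{2} - 5 = -5 + n^{2}$)
$O{\left(V \right)} = 20 + V^{2}$ ($O{\left(V \right)} = V V - \left(5 - \left(-5\right)^{2}\right) = V^{2} + \left(-5 + 25\right) = V^{2} + 20 = 20 + V^{2}$)
$y = -20$ ($y = 4 - \left(24 + \left(\left(5 + 0\right) - 5\right)^{2}\right) = 4 - \left(24 + \left(5 - 5\right)^{2}\right) = 4 - 24 = -20$)
$\left(\left(-2 + y\right)^{2}\right)^{2} = \left(\left(-2 - 20\right)^{2}\right)^{2} = \left(\left(-22\right)^{2}\right)^{2} = 484^{2} = 234256$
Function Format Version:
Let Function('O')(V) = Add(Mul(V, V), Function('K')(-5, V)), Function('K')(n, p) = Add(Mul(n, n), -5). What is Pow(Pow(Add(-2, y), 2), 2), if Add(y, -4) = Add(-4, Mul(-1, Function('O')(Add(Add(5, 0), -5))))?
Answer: 234256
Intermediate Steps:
Function('K')(n, p) = Add(-5, Pow(n, 2)) (Function('K')(n, p) = Add(Pow(n, 2), -5) = Add(-5, Pow(n, 2)))
Function('O')(V) = Add(20, Pow(V, 2)) (Function('O')(V) = Add(Mul(V, V), Add(-5, Pow(-5, 2))) = Add(Pow(V, 2), Add(-5, 25)) = Add(Pow(V, 2), 20) = Add(20, Pow(V, 2)))
y = -20 (y = Add(4, Add(-4, Mul(-1, Add(20, Pow(Add(Add(5, 0), -5), 2))))) = Add(4, Add(-4, Mul(-1, Add(20, Pow(Add(5, -5), 2))))) = Add(4, Add(-4, Mul(-1, Add(20, Pow(0, 2))))) = Add(4, Add(-4, Mul(-1, Add(20, 0)))) = Add(4, Add(-4, Mul(-1, 20))) = Add(4, Add(-4, -20)) = Add(4, -24) = -20)
Pow(Pow(Add(-2, y), 2), 2) = Pow(Pow(Add(-2, -20), 2), 2) = Pow(Pow(-22, 2), 2) = Pow(484, 2) = 234256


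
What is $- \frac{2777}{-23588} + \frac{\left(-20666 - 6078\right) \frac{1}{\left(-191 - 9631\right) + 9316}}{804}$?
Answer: $\frac{220073465}{1199520564} \approx 0.18347$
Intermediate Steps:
$- \frac{2777}{-23588} + \frac{\left(-20666 - 6078\right) \frac{1}{\left(-191 - 9631\right) + 9316}}{804} = \left(-2777\right) \left(- \frac{1}{23588}\right) + - \frac{26744}{-9822 + 9316} \cdot \frac{1}{804} = \frac{2777}{23588} + - \frac{26744}{-506} \cdot \frac{1}{804} = \frac{2777}{23588} + \left(-26744\right) \left(- \frac{1}{506}\right) \frac{1}{804} = \frac{2777}{23588} + \frac{13372}{253} \cdot \frac{1}{804} = \frac{2777}{23588} + \frac{3343}{50853} = \frac{220073465}{1199520564}$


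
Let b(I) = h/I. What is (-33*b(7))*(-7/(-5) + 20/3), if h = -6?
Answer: 7986/35 ≈ 228.17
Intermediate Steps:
b(I) = -6/I
(-33*b(7))*(-7/(-5) + 20/3) = (-(-198)/7)*(-7/(-5) + 20/3) = (-(-198)/7)*(-7*(-⅕) + 20*(⅓)) = (-33*(-6/7))*(7/5 + 20/3) = (198/7)*(121/15) = 7986/35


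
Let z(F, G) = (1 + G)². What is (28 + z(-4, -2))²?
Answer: 841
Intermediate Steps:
(28 + z(-4, -2))² = (28 + (1 - 2)²)² = (28 + (-1)²)² = (28 + 1)² = 29² = 841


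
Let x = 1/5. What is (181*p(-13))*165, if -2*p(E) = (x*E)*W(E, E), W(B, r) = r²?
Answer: 13122681/2 ≈ 6.5613e+6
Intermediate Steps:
x = ⅕ (x = 1*(⅕) = ⅕ ≈ 0.20000)
p(E) = -E³/10 (p(E) = -E/5*E²/2 = -E³/10)
(181*p(-13))*165 = (181*(-⅒*(-13)³))*165 = (181*(-⅒*(-2197)))*165 = (181*(2197/10))*165 = (397657/10)*165 = 13122681/2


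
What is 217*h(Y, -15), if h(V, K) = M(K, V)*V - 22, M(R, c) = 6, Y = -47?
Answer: -65968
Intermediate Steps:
h(V, K) = -22 + 6*V (h(V, K) = 6*V - 22 = -22 + 6*V)
217*h(Y, -15) = 217*(-22 + 6*(-47)) = 217*(-22 - 282) = 217*(-304) = -65968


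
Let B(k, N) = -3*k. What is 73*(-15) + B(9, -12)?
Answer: -1122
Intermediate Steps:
73*(-15) + B(9, -12) = 73*(-15) - 3*9 = -1095 - 27 = -1122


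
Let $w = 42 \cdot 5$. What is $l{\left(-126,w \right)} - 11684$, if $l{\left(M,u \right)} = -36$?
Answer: $-11720$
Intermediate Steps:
$w = 210$
$l{\left(-126,w \right)} - 11684 = -36 - 11684 = -11720$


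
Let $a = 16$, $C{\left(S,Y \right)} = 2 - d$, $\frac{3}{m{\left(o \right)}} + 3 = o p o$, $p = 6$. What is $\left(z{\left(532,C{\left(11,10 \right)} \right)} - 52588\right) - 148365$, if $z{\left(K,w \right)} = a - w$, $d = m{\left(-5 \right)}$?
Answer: $- \frac{9846010}{49} \approx -2.0094 \cdot 10^{5}$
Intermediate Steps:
$m{\left(o \right)} = \frac{3}{-3 + 6 o^{2}}$ ($m{\left(o \right)} = \frac{3}{-3 + o 6 o} = \frac{3}{-3 + 6 o o} = \frac{3}{-3 + 6 o^{2}}$)
$d = \frac{1}{49}$ ($d = \frac{1}{-1 + 2 \left(-5\right)^{2}} = \frac{1}{-1 + 2 \cdot 25} = \frac{1}{-1 + 50} = \frac{1}{49} \approx 0.020408$)
$C{\left(S,Y \right)} = \frac{97}{49}$ ($C{\left(S,Y \right)} = 2 - \frac{1}{49} = \frac{97}{49}$)
$z{\left(K,w \right)} = 16 - w$
$\left(z{\left(532,C{\left(11,10 \right)} \right)} - 52588\right) - 148365 = \left(\left(16 - \frac{97}{49}\right) - 52588\right) - 148365 = \left(\frac{687}{49} - 52588\right) - 148365 = - \frac{2576125}{49} - 148365 = - \frac{9846010}{49}$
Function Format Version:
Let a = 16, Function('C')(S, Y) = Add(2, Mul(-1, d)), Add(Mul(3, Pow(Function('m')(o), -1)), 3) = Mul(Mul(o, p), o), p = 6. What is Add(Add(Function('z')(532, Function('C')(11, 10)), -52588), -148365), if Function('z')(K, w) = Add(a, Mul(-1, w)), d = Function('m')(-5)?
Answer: Rational(-9846010, 49) ≈ -2.0094e+5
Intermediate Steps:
Function('m')(o) = Mul(3, Pow(Add(-3, Mul(6, Pow(o, 2))), -1)) (Function('m')(o) = Mul(3, Pow(Add(-3, Mul(Mul(o, 6), o)), -1)) = Mul(3, Pow(Add(-3, Mul(Mul(6, o), o)), -1)) = Mul(3, Pow(Add(-3, Mul(6, Pow(o, 2))), -1)))
d = Rational(1, 49) (d = Pow(Add(-1, Mul(2, Pow(-5, 2))), -1) = Pow(Add(-1, Mul(2, 25)), -1) = Pow(Add(-1, 50), -1) = Pow(49, -1) = Rational(1, 49) ≈ 0.020408)
Function('C')(S, Y) = Rational(97, 49) (Function('C')(S, Y) = Add(2, Mul(-1, Rational(1, 49))) = Add(2, Rational(-1, 49)) = Rational(97, 49))
Function('z')(K, w) = Add(16, Mul(-1, w))
Add(Add(Function('z')(532, Function('C')(11, 10)), -52588), -148365) = Add(Add(Add(16, Mul(-1, Rational(97, 49))), -52588), -148365) = Add(Add(Add(16, Rational(-97, 49)), -52588), -148365) = Add(Add(Rational(687, 49), -52588), -148365) = Add(Rational(-2576125, 49), -148365) = Rational(-9846010, 49)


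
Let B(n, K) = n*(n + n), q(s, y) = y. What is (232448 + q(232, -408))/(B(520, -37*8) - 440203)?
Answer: 232040/100597 ≈ 2.3066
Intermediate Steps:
B(n, K) = 2*n² (B(n, K) = n*(2*n) = 2*n²)
(232448 + q(232, -408))/(B(520, -37*8) - 440203) = (232448 - 408)/(2*520² - 440203) = 232040/(2*270400 - 440203) = 232040/(540800 - 440203) = 232040/100597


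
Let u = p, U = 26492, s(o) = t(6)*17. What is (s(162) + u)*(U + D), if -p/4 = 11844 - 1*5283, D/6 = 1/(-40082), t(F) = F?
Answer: -13879471909998/20041 ≈ -6.9255e+8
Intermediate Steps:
s(o) = 102 (s(o) = 6*17 = 102)
D = -3/20041 (D = 6/(-40082) = 6*(-1/40082) = -3/20041 ≈ -0.00014969)
p = -26244 (p = -4*(11844 - 1*5283) = -4*(11844 - 5283) = -4*6561 = -26244)
u = -26244
(s(162) + u)*(U + D) = (102 - 26244)*(26492 - 3/20041) = -26142*530926169/20041 = -13879471909998/20041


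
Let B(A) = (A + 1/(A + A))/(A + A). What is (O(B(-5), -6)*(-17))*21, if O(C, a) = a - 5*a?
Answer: -8568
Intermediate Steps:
B(A) = (A + 1/(2*A))/(2*A) (B(A) = (A + 1/(2*A))/((2*A)) = (A + 1/(2*A))*(1/(2*A)) = (A + 1/(2*A))/(2*A))
O(C, a) = -4*a
(O(B(-5), -6)*(-17))*21 = (-4*(-6)*(-17))*21 = (24*(-17))*21 = -408*21 = -8568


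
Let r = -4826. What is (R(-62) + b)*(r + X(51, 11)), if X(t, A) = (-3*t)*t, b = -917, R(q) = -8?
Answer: 11681825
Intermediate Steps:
X(t, A) = -3*t²
(R(-62) + b)*(r + X(51, 11)) = (-8 - 917)*(-4826 - 3*51²) = -925*(-4826 - 3*2601) = -925*(-4826 - 7803) = -925*(-12629) = 11681825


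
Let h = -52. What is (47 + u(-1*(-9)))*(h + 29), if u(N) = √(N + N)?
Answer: -1081 - 69*√2 ≈ -1178.6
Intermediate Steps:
u(N) = √2*√N (u(N) = √(2*N) = √2*√N)
(47 + u(-1*(-9)))*(h + 29) = (47 + √2*√(-1*(-9)))*(-52 + 29) = (47 + √2*√9)*(-23) = (47 + √2*3)*(-23) = (47 + 3*√2)*(-23) = -1081 - 69*√2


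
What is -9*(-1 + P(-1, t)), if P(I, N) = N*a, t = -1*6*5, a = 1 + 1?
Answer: 549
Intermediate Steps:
a = 2
t = -30 (t = -6*5 = -30)
P(I, N) = 2*N (P(I, N) = N*2 = 2*N)
-9*(-1 + P(-1, t)) = -9*(-1 + 2*(-30)) = -9*(-1 - 60) = -9*(-61) = 549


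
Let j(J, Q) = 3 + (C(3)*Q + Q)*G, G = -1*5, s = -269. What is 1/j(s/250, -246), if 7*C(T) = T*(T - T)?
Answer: 1/1233 ≈ 0.00081103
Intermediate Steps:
C(T) = 0 (C(T) = (T*(T - T))/7 = (T*0)/7 = (1/7)*0 = 0)
G = -5
j(J, Q) = 3 - 5*Q (j(J, Q) = 3 + (0*Q + Q)*(-5) = 3 + (0 + Q)*(-5) = 3 + Q*(-5) = 3 - 5*Q)
1/j(s/250, -246) = 1/(3 - 5*(-246)) = 1/(3 + 1230) = 1/1233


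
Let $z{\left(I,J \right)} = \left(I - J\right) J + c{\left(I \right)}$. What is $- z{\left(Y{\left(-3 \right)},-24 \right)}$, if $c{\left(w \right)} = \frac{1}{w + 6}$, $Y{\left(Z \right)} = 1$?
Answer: $\frac{4199}{7} \approx 599.86$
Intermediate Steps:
$c{\left(w \right)} = \frac{1}{6 + w}$
$z{\left(I,J \right)} = \frac{1}{6 + I} + J \left(I - J\right)$ ($z{\left(I,J \right)} = \left(I - J\right) J + \frac{1}{6 + I} = J \left(I - J\right) + \frac{1}{6 + I} = \frac{1}{6 + I} + J \left(I - J\right)$)
$- z{\left(Y{\left(-3 \right)},-24 \right)} = - \frac{1 - 24 \left(6 + 1\right) \left(1 - -24\right)}{6 + 1} = - \frac{1 - 168 \left(1 + 24\right)}{7} = - \frac{1 - 168 \cdot 25}{7} = - \frac{1 - 4200}{7} = - \frac{-4199}{7} = \left(-1\right) \left(- \frac{4199}{7}\right) = \frac{4199}{7}$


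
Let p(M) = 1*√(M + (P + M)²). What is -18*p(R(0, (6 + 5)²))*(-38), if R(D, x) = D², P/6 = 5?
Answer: 20520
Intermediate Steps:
P = 30 (P = 6*5 = 30)
p(M) = √(M + (30 + M)²) (p(M) = 1*√(M + (30 + M)²) = √(M + (30 + M)²))
-18*p(R(0, (6 + 5)²))*(-38) = -18*√(0² + (30 + 0²)²)*(-38) = -18*√(0 + (30 + 0)²)*(-38) = -18*√(0 + 30²)*(-38) = -18*√(0 + 900)*(-38) = -18*√900*(-38) = -18*30*(-38) = -540*(-38) = 20520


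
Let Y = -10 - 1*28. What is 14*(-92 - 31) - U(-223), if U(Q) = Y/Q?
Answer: -384044/223 ≈ -1722.2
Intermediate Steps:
Y = -38 (Y = -10 - 28 = -38)
U(Q) = -38/Q
14*(-92 - 31) - U(-223) = 14*(-92 - 31) - (-38)/(-223) = 14*(-123) - (-38)*(-1)/223 = -1722 - 1*38/223 = -1722 - 38/223 = -384044/223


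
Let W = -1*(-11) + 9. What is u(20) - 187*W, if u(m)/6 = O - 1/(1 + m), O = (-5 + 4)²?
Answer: -26140/7 ≈ -3734.3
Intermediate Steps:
W = 20 (W = 11 + 9 = 20)
O = 1 (O = (-1)² = 1)
u(m) = 6 - 6/(1 + m) (u(m) = 6*(1 - 1/(1 + m)) = 6 - 6/(1 + m))
u(20) - 187*W = 6*20/(1 + 20) - 187*20 = 6*20/21 - 3740 = 6*20*(1/21) - 3740 = 40/7 - 3740 = -26140/7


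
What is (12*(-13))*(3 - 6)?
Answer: 468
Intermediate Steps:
(12*(-13))*(3 - 6) = -156*(-3) = 468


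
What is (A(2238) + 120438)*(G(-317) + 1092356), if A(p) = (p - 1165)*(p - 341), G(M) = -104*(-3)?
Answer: 2355703701892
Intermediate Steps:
G(M) = 312
A(p) = (-1165 + p)*(-341 + p)
(A(2238) + 120438)*(G(-317) + 1092356) = ((397265 + 2238² - 1506*2238) + 120438)*(312 + 1092356) = ((397265 + 5008644 - 3370428) + 120438)*1092668 = (2035481 + 120438)*1092668 = 2155919*1092668 = 2355703701892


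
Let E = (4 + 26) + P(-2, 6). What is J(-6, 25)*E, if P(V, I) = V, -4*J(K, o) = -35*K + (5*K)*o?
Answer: 3780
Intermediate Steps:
J(K, o) = 35*K/4 - 5*K*o/4 (J(K, o) = -(-35*K + (5*K)*o)/4 = -(-35*K + 5*K*o)/4 = 35*K/4 - 5*K*o/4)
E = 28 (E = (4 + 26) - 2 = 30 - 2 = 28)
J(-6, 25)*E = ((5/4)*(-6)*(7 - 1*25))*28 = ((5/4)*(-6)*(7 - 25))*28 = ((5/4)*(-6)*(-18))*28 = 135*28 = 3780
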